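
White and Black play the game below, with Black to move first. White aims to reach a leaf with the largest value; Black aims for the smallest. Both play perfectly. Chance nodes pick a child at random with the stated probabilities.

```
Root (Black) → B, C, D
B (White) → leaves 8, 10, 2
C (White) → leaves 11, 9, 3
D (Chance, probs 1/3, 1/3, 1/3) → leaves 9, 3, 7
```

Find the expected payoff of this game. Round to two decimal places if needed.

B (White): max(8, 10, 2) = 10
C (White): max(11, 9, 3) = 11
D (Chance): 1/3·9 + 1/3·3 + 1/3·7 = 6.33
Root (Black): min(10, 11, 6.33) = 6.33

6.33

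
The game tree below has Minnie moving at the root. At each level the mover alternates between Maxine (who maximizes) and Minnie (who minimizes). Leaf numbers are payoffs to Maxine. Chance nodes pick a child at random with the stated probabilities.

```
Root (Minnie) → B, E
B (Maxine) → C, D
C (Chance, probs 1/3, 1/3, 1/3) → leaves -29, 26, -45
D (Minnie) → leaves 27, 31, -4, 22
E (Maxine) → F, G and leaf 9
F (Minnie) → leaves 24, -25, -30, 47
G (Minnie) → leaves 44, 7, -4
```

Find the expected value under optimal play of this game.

-4

C (Chance): 1/3·-29 + 1/3·26 + 1/3·-45 = -16
D (Minnie): min(27, 31, -4, 22) = -4
B (Maxine): max(-16, -4) = -4
F (Minnie): min(24, -25, -30, 47) = -30
G (Minnie): min(44, 7, -4) = -4
E (Maxine): max(-30, -4, 9) = 9
Root (Minnie): min(-4, 9) = -4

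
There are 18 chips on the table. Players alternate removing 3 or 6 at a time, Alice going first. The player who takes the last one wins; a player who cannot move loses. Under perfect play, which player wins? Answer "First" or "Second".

i:   0  1  2  3  4  5  6  7  8  9 10 11 12 13 14 15 16 17 18
     L  L  L  W  W  W  W  W  W  L  L  L  W  W  W  W  W  W  L
Position 18 is L, so the second player wins.

Second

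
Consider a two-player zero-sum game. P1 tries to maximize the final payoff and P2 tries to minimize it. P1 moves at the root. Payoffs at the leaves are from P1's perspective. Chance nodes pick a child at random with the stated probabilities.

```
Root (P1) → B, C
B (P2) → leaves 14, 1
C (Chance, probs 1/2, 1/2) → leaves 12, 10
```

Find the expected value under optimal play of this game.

11

B (P2): min(14, 1) = 1
C (Chance): 1/2·12 + 1/2·10 = 11
Root (P1): max(1, 11) = 11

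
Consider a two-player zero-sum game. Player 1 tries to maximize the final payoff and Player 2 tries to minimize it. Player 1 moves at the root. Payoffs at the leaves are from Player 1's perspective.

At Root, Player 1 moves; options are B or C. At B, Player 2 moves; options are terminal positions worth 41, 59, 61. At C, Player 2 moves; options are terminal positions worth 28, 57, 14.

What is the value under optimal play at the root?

B (Player 2): min(41, 59, 61) = 41
C (Player 2): min(28, 57, 14) = 14
Root (Player 1): max(41, 14) = 41

41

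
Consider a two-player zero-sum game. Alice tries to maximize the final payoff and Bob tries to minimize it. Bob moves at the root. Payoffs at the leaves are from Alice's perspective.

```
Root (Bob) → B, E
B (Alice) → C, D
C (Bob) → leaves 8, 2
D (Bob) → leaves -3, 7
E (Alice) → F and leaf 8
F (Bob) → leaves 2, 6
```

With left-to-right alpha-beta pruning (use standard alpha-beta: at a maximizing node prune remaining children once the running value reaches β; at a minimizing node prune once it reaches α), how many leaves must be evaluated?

C [α=-∞,β=+∞]: v=2
D [α=2,β=+∞]: v=-3 after child 1 ≤ α → α-cutoff, skip 1
B [α=-∞,β=+∞]: v=2
F [α=-∞,β=2]: v=2
E [α=-∞,β=2]: v=2 after child 1 ≥ β → β-cutoff, skip 1
Root [α=-∞,β=+∞]: v=2
Leaves evaluated: 5 of 7.

5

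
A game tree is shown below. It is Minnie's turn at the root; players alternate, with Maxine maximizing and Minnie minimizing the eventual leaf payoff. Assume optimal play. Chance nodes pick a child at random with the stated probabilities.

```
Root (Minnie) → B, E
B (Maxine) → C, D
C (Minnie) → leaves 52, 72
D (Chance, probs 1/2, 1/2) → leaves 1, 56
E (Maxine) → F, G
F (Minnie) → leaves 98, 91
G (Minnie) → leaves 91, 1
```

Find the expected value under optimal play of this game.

52

C (Minnie): min(52, 72) = 52
D (Chance): 1/2·1 + 1/2·56 = 28.5
B (Maxine): max(52, 28.5) = 52
F (Minnie): min(98, 91) = 91
G (Minnie): min(91, 1) = 1
E (Maxine): max(91, 1) = 91
Root (Minnie): min(52, 91) = 52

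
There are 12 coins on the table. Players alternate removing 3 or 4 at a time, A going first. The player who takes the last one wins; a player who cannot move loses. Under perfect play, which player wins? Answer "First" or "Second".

First

i:   0  1  2  3  4  5  6  7  8  9 10 11 12
     L  L  L  W  W  W  W  L  L  L  W  W  W
Position 12 is W, so the first player wins.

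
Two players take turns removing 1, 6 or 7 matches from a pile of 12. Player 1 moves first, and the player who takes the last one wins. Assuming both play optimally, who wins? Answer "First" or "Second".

Mark each pile size as W (mover wins) or L (mover loses):
i:   0  1  2  3  4  5  6  7  8  9 10 11 12
     L  W  L  W  L  W  W  W  W  W  W  W  L
Position 12 is L, so the second player wins.

Second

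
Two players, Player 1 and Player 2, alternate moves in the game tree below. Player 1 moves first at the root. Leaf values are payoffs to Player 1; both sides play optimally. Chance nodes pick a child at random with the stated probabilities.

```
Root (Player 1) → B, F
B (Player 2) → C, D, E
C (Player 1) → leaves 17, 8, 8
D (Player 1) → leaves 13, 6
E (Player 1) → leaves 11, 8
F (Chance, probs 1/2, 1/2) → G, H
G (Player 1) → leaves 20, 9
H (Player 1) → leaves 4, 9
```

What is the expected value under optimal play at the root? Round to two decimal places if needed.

14.5

C (Player 1): max(17, 8, 8) = 17
D (Player 1): max(13, 6) = 13
E (Player 1): max(11, 8) = 11
B (Player 2): min(17, 13, 11) = 11
G (Player 1): max(20, 9) = 20
H (Player 1): max(4, 9) = 9
F (Chance): 1/2·20 + 1/2·9 = 14.5
Root (Player 1): max(11, 14.5) = 14.5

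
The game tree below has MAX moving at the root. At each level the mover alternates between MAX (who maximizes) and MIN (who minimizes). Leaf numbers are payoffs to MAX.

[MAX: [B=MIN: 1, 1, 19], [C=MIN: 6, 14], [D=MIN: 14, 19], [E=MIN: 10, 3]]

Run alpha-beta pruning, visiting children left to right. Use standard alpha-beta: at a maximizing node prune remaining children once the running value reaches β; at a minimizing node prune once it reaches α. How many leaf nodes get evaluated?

B [α=-∞,β=+∞]: v=1
C [α=1,β=+∞]: v=6
D [α=6,β=+∞]: v=14
E [α=14,β=+∞]: v=10 after child 1 ≤ α → α-cutoff, skip 1
Root [α=-∞,β=+∞]: v=14
Leaves evaluated: 8 of 9.

8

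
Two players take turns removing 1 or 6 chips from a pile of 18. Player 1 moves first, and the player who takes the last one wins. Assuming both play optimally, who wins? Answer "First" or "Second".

W/L table (W = player to move can force a win):
i:   0  1  2  3  4  5  6  7  8  9 10 11 12 13 14 15 16 17 18
     L  W  L  W  L  W  W  L  W  L  W  L  W  W  L  W  L  W  L
Position 18 is L, so the second player wins.

Second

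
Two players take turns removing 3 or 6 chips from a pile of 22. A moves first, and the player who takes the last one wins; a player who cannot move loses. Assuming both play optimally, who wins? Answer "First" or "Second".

First

i:   0  1  2  3  4  5  6  7  8  9 10 11 12 13 14 15 16 17 18 19 20 21 22
     L  L  L  W  W  W  W  W  W  L  L  L  W  W  W  W  W  W  L  L  L  W  W
Position 22 is W, so the first player wins.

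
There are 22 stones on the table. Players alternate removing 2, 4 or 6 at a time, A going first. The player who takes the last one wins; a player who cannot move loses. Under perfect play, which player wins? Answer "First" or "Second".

Mark each pile size as W (mover wins) or L (mover loses):
i:   0  1  2  3  4  5  6  7  8  9 10 11 12 13 14 15 16 17 18 19 20 21 22
     L  L  W  W  W  W  W  W  L  L  W  W  W  W  W  W  L  L  W  W  W  W  W
Position 22 is W, so the first player wins.

First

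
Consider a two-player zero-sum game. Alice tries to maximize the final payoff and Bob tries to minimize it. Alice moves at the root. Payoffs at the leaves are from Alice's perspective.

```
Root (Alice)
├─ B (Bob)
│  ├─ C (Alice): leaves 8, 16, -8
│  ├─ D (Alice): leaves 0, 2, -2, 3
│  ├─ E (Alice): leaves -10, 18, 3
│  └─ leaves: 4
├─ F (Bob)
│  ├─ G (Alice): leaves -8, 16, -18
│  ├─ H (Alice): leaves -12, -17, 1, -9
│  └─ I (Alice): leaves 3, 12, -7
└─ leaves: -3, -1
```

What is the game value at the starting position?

3

C (Alice): max(8, 16, -8) = 16
D (Alice): max(0, 2, -2, 3) = 3
E (Alice): max(-10, 18, 3) = 18
B (Bob): min(16, 3, 18, 4) = 3
G (Alice): max(-8, 16, -18) = 16
H (Alice): max(-12, -17, 1, -9) = 1
I (Alice): max(3, 12, -7) = 12
F (Bob): min(16, 1, 12) = 1
Root (Alice): max(3, 1, -3, -1) = 3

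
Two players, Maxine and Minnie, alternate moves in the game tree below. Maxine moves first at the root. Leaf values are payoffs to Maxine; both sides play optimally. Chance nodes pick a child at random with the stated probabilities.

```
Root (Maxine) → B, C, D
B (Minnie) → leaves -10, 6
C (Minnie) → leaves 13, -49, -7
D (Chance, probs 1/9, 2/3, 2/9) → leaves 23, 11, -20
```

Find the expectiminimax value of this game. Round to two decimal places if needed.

B (Minnie): min(-10, 6) = -10
C (Minnie): min(13, -49, -7) = -49
D (Chance): 1/9·23 + 2/3·11 + 2/9·-20 = 5.44
Root (Maxine): max(-10, -49, 5.44) = 5.44

5.44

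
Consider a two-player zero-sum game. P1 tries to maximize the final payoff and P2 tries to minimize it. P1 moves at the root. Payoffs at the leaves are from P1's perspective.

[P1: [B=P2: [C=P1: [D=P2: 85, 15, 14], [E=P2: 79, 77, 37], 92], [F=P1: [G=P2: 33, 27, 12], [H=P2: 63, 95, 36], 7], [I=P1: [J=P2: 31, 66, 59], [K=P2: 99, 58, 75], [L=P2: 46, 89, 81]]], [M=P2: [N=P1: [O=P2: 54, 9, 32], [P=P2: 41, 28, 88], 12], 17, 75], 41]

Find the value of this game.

41

D (P2): min(85, 15, 14) = 14
E (P2): min(79, 77, 37) = 37
C (P1): max(14, 37, 92) = 92
G (P2): min(33, 27, 12) = 12
H (P2): min(63, 95, 36) = 36
F (P1): max(12, 36, 7) = 36
J (P2): min(31, 66, 59) = 31
K (P2): min(99, 58, 75) = 58
L (P2): min(46, 89, 81) = 46
I (P1): max(31, 58, 46) = 58
B (P2): min(92, 36, 58) = 36
O (P2): min(54, 9, 32) = 9
P (P2): min(41, 28, 88) = 28
N (P1): max(9, 28, 12) = 28
M (P2): min(28, 17, 75) = 17
Root (P1): max(36, 17, 41) = 41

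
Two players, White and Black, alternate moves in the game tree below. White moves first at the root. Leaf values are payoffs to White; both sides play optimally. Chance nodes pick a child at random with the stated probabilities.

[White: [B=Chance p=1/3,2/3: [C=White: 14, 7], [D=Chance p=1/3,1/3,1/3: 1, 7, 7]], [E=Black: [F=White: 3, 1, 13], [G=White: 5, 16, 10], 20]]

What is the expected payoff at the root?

13

C (White): max(14, 7) = 14
D (Chance): 1/3·1 + 1/3·7 + 1/3·7 = 5
B (Chance): 1/3·14 + 2/3·5 = 8
F (White): max(3, 1, 13) = 13
G (White): max(5, 16, 10) = 16
E (Black): min(13, 16, 20) = 13
Root (White): max(8, 13) = 13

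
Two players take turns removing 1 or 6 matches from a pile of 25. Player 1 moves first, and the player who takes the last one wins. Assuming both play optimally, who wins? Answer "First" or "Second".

Compute winning (W) and losing (L) positions by backward induction:
i:   0  1  2  3  4  5  6  7  8  9 10 11 12 13 14 15 16 17 18 19 20 21 22 23 24 25
     L  W  L  W  L  W  W  L  W  L  W  L  W  W  L  W  L  W  L  W  W  L  W  L  W  L
Position 25 is L, so the second player wins.

Second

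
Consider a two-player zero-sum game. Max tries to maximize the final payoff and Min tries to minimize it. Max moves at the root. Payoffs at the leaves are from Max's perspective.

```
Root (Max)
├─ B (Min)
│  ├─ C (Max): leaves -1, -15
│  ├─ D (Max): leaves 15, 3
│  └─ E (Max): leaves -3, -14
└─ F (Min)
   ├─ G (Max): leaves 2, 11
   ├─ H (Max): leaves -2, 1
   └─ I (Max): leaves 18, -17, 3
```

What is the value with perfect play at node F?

G: max(2, 11) = 11
H: max(-2, 1) = 1
I: max(18, -17, 3) = 18
F: min(11, 1, 18) = 1

1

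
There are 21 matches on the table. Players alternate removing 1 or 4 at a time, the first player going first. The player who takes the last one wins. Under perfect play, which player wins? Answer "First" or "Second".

First

W/L table (W = player to move can force a win):
i:   0  1  2  3  4  5  6  7  8  9 10 11 12 13 14 15 16 17 18 19 20 21
     L  W  L  W  W  L  W  L  W  W  L  W  L  W  W  L  W  L  W  W  L  W
Position 21 is W, so the first player wins.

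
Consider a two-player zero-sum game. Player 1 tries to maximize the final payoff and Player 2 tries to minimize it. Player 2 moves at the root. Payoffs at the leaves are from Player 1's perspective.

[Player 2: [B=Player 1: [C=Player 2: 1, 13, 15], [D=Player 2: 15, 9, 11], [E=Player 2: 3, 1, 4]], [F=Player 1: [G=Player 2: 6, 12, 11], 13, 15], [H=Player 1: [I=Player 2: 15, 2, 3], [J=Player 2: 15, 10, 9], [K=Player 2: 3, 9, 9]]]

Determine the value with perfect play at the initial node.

C (Player 2): min(1, 13, 15) = 1
D (Player 2): min(15, 9, 11) = 9
E (Player 2): min(3, 1, 4) = 1
B (Player 1): max(1, 9, 1) = 9
G (Player 2): min(6, 12, 11) = 6
F (Player 1): max(6, 13, 15) = 15
I (Player 2): min(15, 2, 3) = 2
J (Player 2): min(15, 10, 9) = 9
K (Player 2): min(3, 9, 9) = 3
H (Player 1): max(2, 9, 3) = 9
Root (Player 2): min(9, 15, 9) = 9

9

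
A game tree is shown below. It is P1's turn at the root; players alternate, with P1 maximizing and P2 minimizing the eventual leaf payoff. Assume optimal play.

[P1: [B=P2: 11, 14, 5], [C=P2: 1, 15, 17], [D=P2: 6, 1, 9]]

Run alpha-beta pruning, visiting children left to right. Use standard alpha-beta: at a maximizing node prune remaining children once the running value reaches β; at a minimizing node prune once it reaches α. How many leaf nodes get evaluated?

B [α=-∞,β=+∞]: v=5
C [α=5,β=+∞]: v=1 after child 1 ≤ α → α-cutoff, skip 2
D [α=5,β=+∞]: v=1 after child 2 ≤ α → α-cutoff, skip 1
Root [α=-∞,β=+∞]: v=5
Leaves evaluated: 6 of 9.

6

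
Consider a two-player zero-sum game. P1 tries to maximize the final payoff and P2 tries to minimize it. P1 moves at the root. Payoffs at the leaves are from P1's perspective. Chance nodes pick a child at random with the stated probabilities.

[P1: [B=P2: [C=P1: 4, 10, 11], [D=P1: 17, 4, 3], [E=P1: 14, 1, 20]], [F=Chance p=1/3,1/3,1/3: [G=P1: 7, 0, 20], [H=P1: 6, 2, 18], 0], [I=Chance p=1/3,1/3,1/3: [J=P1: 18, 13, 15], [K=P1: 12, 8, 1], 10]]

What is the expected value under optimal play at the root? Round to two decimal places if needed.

13.33

C (P1): max(4, 10, 11) = 11
D (P1): max(17, 4, 3) = 17
E (P1): max(14, 1, 20) = 20
B (P2): min(11, 17, 20) = 11
G (P1): max(7, 0, 20) = 20
H (P1): max(6, 2, 18) = 18
F (Chance): 1/3·20 + 1/3·18 + 1/3·0 = 12.67
J (P1): max(18, 13, 15) = 18
K (P1): max(12, 8, 1) = 12
I (Chance): 1/3·18 + 1/3·12 + 1/3·10 = 13.33
Root (P1): max(11, 12.67, 13.33) = 13.33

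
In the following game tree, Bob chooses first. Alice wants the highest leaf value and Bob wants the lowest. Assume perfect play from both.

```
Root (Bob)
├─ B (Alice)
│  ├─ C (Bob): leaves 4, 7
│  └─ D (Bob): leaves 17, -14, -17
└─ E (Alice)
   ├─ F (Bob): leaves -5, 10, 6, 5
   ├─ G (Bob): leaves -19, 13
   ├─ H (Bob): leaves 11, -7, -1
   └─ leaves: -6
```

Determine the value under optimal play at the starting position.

C (Bob): min(4, 7) = 4
D (Bob): min(17, -14, -17) = -17
B (Alice): max(4, -17) = 4
F (Bob): min(-5, 10, 6, 5) = -5
G (Bob): min(-19, 13) = -19
H (Bob): min(11, -7, -1) = -7
E (Alice): max(-5, -19, -7, -6) = -5
Root (Bob): min(4, -5) = -5

-5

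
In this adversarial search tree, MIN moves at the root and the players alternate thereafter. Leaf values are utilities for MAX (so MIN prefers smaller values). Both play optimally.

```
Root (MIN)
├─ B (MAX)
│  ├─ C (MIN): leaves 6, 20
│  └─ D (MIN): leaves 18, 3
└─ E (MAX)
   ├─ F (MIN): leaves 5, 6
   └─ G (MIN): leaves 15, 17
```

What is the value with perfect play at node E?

15

F: min(5, 6) = 5
G: min(15, 17) = 15
E: max(5, 15) = 15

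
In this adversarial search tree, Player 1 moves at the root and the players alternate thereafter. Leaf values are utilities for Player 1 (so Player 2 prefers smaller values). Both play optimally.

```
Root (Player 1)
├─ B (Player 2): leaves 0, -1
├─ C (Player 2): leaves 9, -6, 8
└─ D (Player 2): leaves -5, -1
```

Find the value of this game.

B (Player 2): min(0, -1) = -1
C (Player 2): min(9, -6, 8) = -6
D (Player 2): min(-5, -1) = -5
Root (Player 1): max(-1, -6, -5) = -1

-1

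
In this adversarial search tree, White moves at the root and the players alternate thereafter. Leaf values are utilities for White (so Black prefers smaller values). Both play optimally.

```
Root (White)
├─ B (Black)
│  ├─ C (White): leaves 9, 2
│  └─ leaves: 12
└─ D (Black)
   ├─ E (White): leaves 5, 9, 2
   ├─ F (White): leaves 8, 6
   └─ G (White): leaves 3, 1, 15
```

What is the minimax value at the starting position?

9

C (White): max(9, 2) = 9
B (Black): min(9, 12) = 9
E (White): max(5, 9, 2) = 9
F (White): max(8, 6) = 8
G (White): max(3, 1, 15) = 15
D (Black): min(9, 8, 15) = 8
Root (White): max(9, 8) = 9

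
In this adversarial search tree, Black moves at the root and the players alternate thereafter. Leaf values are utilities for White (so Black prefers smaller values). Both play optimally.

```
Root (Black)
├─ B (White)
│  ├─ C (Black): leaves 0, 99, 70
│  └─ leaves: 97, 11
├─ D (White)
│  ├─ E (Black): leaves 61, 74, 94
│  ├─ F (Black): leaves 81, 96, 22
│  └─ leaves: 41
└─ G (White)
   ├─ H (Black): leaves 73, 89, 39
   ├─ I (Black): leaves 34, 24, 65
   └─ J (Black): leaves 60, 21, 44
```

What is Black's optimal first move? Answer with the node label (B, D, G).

C (Black): min(0, 99, 70) = 0
B (White): max(0, 97, 11) = 97
E (Black): min(61, 74, 94) = 61
F (Black): min(81, 96, 22) = 22
D (White): max(61, 22, 41) = 61
H (Black): min(73, 89, 39) = 39
I (Black): min(34, 24, 65) = 24
J (Black): min(60, 21, 44) = 21
G (White): max(39, 24, 21) = 39
Root (Black): min(97, 61, 39) = 39
Black picks the child with the lowest value: G (value 39).

G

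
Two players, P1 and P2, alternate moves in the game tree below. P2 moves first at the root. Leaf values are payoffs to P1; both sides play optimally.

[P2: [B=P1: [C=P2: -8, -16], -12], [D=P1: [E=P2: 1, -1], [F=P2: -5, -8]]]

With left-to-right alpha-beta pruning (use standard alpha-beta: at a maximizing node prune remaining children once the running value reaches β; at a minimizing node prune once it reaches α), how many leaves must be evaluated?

5

C [α=-∞,β=+∞]: v=-16
B [α=-∞,β=+∞]: v=-12
E [α=-∞,β=-12]: v=-1
D [α=-∞,β=-12]: v=-1 after child 1 ≥ β → β-cutoff, skip 1
Root [α=-∞,β=+∞]: v=-12
Leaves evaluated: 5 of 7.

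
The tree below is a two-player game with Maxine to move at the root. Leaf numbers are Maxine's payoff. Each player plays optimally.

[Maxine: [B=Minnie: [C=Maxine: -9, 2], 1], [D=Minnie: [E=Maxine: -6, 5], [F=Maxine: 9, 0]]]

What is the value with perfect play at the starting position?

5

C (Maxine): max(-9, 2) = 2
B (Minnie): min(2, 1) = 1
E (Maxine): max(-6, 5) = 5
F (Maxine): max(9, 0) = 9
D (Minnie): min(5, 9) = 5
Root (Maxine): max(1, 5) = 5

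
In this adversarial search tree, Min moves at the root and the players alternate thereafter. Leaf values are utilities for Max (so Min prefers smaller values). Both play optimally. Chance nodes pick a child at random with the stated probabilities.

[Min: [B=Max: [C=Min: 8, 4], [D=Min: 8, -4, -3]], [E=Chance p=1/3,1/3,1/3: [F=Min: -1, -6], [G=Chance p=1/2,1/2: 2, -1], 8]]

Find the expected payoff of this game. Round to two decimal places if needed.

0.83

C (Min): min(8, 4) = 4
D (Min): min(8, -4, -3) = -4
B (Max): max(4, -4) = 4
F (Min): min(-1, -6) = -6
G (Chance): 1/2·2 + 1/2·-1 = 0.5
E (Chance): 1/3·-6 + 1/3·0.5 + 1/3·8 = 0.83
Root (Min): min(4, 0.83) = 0.83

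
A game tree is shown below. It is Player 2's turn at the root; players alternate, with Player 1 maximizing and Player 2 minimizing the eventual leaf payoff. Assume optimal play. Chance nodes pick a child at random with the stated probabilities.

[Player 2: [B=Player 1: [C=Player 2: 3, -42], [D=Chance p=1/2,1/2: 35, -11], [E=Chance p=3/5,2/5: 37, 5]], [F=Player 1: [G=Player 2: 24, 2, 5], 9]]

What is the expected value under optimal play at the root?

C (Player 2): min(3, -42) = -42
D (Chance): 1/2·35 + 1/2·-11 = 12
E (Chance): 3/5·37 + 2/5·5 = 24.2
B (Player 1): max(-42, 12, 24.2) = 24.2
G (Player 2): min(24, 2, 5) = 2
F (Player 1): max(2, 9) = 9
Root (Player 2): min(24.2, 9) = 9

9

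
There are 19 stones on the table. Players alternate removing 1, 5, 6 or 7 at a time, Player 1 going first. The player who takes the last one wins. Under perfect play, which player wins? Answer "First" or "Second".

First

W/L table (W = player to move can force a win):
i:   0  1  2  3  4  5  6  7  8  9 10 11 12 13 14 15 16 17 18 19
     L  W  L  W  L  W  W  W  W  W  W  W  L  W  L  W  L  W  W  W
Position 19 is W, so the first player wins.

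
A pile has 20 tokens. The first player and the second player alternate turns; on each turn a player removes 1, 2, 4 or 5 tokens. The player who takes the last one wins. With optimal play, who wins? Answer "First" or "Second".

First

W/L table (W = player to move can force a win):
i:   0  1  2  3  4  5  6  7  8  9 10 11 12 13 14 15 16 17 18 19 20
     L  W  W  L  W  W  L  W  W  L  W  W  L  W  W  L  W  W  L  W  W
Position 20 is W, so the first player wins.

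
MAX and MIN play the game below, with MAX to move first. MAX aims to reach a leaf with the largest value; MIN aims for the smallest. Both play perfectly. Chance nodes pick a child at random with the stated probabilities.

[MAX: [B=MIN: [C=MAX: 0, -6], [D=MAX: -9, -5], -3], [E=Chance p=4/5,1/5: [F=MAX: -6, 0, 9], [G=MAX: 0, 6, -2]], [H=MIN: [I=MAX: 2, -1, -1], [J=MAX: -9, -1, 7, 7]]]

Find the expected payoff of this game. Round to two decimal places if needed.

C (MAX): max(0, -6) = 0
D (MAX): max(-9, -5) = -5
B (MIN): min(0, -5, -3) = -5
F (MAX): max(-6, 0, 9) = 9
G (MAX): max(0, 6, -2) = 6
E (Chance): 4/5·9 + 1/5·6 = 8.4
I (MAX): max(2, -1, -1) = 2
J (MAX): max(-9, -1, 7, 7) = 7
H (MIN): min(2, 7) = 2
Root (MAX): max(-5, 8.4, 2) = 8.4

8.4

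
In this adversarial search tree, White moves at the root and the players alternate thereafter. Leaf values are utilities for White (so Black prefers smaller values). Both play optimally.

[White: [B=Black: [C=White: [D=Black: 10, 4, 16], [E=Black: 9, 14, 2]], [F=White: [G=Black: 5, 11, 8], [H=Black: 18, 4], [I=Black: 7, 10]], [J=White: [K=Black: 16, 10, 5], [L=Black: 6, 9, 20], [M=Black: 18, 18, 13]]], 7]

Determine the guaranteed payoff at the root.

7

D (Black): min(10, 4, 16) = 4
E (Black): min(9, 14, 2) = 2
C (White): max(4, 2) = 4
G (Black): min(5, 11, 8) = 5
H (Black): min(18, 4) = 4
I (Black): min(7, 10) = 7
F (White): max(5, 4, 7) = 7
K (Black): min(16, 10, 5) = 5
L (Black): min(6, 9, 20) = 6
M (Black): min(18, 18, 13) = 13
J (White): max(5, 6, 13) = 13
B (Black): min(4, 7, 13) = 4
Root (White): max(4, 7) = 7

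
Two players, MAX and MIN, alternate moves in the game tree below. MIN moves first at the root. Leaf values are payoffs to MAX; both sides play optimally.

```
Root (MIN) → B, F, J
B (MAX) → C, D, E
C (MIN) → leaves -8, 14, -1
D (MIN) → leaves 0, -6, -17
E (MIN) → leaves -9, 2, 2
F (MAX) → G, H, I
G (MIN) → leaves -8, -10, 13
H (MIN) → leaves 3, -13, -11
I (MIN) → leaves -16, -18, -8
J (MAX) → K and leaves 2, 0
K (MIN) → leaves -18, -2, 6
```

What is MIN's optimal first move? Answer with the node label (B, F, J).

F

C (MIN): min(-8, 14, -1) = -8
D (MIN): min(0, -6, -17) = -17
E (MIN): min(-9, 2, 2) = -9
B (MAX): max(-8, -17, -9) = -8
G (MIN): min(-8, -10, 13) = -10
H (MIN): min(3, -13, -11) = -13
I (MIN): min(-16, -18, -8) = -18
F (MAX): max(-10, -13, -18) = -10
K (MIN): min(-18, -2, 6) = -18
J (MAX): max(-18, 2, 0) = 2
Root (MIN): min(-8, -10, 2) = -10
MIN picks the child with the lowest value: F (value -10).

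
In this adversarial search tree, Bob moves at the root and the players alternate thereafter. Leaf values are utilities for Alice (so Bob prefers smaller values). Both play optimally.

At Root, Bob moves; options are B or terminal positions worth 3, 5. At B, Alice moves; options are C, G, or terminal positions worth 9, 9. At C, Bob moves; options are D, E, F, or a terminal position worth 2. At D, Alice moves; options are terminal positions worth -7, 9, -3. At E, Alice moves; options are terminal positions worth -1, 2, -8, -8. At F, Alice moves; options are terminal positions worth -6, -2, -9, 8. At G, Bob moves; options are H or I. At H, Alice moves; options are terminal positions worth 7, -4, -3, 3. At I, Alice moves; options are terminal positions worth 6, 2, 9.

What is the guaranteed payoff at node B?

9

D: max(-7, 9, -3) = 9
E: max(-1, 2, -8, -8) = 2
F: max(-6, -2, -9, 8) = 8
C: min(9, 2, 8, 2) = 2
H: max(7, -4, -3, 3) = 7
I: max(6, 2, 9) = 9
G: min(7, 9) = 7
B: max(2, 7, 9, 9) = 9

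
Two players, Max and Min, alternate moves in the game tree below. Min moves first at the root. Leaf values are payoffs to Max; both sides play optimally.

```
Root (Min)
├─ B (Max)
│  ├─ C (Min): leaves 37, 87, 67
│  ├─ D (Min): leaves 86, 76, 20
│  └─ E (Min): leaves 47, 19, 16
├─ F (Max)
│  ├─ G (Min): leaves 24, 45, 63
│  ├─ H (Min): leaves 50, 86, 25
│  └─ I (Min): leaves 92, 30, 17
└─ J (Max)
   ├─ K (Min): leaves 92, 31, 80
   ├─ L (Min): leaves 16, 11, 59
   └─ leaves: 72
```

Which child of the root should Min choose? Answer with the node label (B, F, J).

F

C (Min): min(37, 87, 67) = 37
D (Min): min(86, 76, 20) = 20
E (Min): min(47, 19, 16) = 16
B (Max): max(37, 20, 16) = 37
G (Min): min(24, 45, 63) = 24
H (Min): min(50, 86, 25) = 25
I (Min): min(92, 30, 17) = 17
F (Max): max(24, 25, 17) = 25
K (Min): min(92, 31, 80) = 31
L (Min): min(16, 11, 59) = 11
J (Max): max(31, 11, 72) = 72
Root (Min): min(37, 25, 72) = 25
Min picks the child with the lowest value: F (value 25).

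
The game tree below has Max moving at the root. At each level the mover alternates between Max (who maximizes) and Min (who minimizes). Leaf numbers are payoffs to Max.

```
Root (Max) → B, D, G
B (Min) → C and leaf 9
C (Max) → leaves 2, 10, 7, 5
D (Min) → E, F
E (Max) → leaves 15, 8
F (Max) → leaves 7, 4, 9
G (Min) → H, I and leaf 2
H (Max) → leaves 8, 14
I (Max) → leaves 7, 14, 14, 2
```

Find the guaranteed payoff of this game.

9

C (Max): max(2, 10, 7, 5) = 10
B (Min): min(10, 9) = 9
E (Max): max(15, 8) = 15
F (Max): max(7, 4, 9) = 9
D (Min): min(15, 9) = 9
H (Max): max(8, 14) = 14
I (Max): max(7, 14, 14, 2) = 14
G (Min): min(14, 14, 2) = 2
Root (Max): max(9, 9, 2) = 9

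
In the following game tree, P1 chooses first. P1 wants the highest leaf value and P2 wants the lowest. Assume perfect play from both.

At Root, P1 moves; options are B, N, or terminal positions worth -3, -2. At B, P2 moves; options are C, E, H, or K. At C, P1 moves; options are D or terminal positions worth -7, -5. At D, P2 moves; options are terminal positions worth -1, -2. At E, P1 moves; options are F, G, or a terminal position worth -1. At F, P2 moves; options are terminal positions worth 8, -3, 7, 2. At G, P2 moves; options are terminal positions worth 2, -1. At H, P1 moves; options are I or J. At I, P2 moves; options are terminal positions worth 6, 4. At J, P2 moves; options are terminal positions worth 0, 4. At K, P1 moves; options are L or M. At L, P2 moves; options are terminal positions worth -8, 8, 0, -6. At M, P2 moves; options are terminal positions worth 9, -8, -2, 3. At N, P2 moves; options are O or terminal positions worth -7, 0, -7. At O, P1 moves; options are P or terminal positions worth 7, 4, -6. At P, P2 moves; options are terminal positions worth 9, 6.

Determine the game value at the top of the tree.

-2

D (P2): min(-1, -2) = -2
C (P1): max(-2, -7, -5) = -2
F (P2): min(8, -3, 7, 2) = -3
G (P2): min(2, -1) = -1
E (P1): max(-3, -1, -1) = -1
I (P2): min(6, 4) = 4
J (P2): min(0, 4) = 0
H (P1): max(4, 0) = 4
L (P2): min(-8, 8, 0, -6) = -8
M (P2): min(9, -8, -2, 3) = -8
K (P1): max(-8, -8) = -8
B (P2): min(-2, -1, 4, -8) = -8
P (P2): min(9, 6) = 6
O (P1): max(6, 7, 4, -6) = 7
N (P2): min(7, -7, 0, -7) = -7
Root (P1): max(-8, -7, -3, -2) = -2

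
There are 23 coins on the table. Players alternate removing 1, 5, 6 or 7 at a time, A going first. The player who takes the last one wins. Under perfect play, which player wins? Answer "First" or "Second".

First

W/L table (W = player to move can force a win):
i:   0  1  2  3  4  5  6  7  8  9 10 11 12 13 14 15 16 17 18 19 20 21 22 23
     L  W  L  W  L  W  W  W  W  W  W  W  L  W  L  W  L  W  W  W  W  W  W  W
Position 23 is W, so the first player wins.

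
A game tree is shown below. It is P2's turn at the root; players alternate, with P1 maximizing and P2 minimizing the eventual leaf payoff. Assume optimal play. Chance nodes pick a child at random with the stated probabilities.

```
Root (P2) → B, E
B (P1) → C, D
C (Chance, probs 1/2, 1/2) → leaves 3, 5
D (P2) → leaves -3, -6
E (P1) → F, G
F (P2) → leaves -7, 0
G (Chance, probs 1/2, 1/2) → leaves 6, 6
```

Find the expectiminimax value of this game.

C (Chance): 1/2·3 + 1/2·5 = 4
D (P2): min(-3, -6) = -6
B (P1): max(4, -6) = 4
F (P2): min(-7, 0) = -7
G (Chance): 1/2·6 + 1/2·6 = 6
E (P1): max(-7, 6) = 6
Root (P2): min(4, 6) = 4

4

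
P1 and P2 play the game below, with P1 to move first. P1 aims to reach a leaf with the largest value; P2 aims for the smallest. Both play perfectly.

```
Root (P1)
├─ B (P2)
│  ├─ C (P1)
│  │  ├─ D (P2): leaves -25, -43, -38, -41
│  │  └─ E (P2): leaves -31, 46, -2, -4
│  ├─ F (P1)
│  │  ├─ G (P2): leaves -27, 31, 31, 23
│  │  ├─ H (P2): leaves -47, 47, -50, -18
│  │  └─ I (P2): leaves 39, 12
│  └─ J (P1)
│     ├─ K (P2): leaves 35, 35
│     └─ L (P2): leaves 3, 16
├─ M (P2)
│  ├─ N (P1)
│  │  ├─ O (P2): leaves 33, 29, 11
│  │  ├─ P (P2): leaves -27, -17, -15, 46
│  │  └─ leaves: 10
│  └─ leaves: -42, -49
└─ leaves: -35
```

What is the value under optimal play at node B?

D: min(-25, -43, -38, -41) = -43
E: min(-31, 46, -2, -4) = -31
C: max(-43, -31) = -31
G: min(-27, 31, 31, 23) = -27
H: min(-47, 47, -50, -18) = -50
I: min(39, 12) = 12
F: max(-27, -50, 12) = 12
K: min(35, 35) = 35
L: min(3, 16) = 3
J: max(35, 3) = 35
B: min(-31, 12, 35) = -31

-31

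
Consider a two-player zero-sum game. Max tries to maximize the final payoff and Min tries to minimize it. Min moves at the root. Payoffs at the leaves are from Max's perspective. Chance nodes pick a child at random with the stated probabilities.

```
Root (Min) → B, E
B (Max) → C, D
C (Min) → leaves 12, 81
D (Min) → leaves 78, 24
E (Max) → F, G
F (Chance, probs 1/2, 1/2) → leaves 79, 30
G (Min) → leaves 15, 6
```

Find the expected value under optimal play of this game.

C (Min): min(12, 81) = 12
D (Min): min(78, 24) = 24
B (Max): max(12, 24) = 24
F (Chance): 1/2·79 + 1/2·30 = 54.5
G (Min): min(15, 6) = 6
E (Max): max(54.5, 6) = 54.5
Root (Min): min(24, 54.5) = 24

24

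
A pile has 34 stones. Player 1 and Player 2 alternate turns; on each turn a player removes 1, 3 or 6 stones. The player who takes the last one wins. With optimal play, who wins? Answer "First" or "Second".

First

Positions where the player to move wins (W) vs loses (L):
i:   0  1  2  3  4  5  6  7  8  9 10 11 12 13 14 15 16 17 18 19 20 21 22 23 24 25 26 27 28 29 30 31 32 33 34
     L  W  L  W  L  W  W  W  W  L  W  L  W  L  W  W  W  W  L  W  L  W  L  W  W  W  W  L  W  L  W  L  W  W  W
Position 34 is W, so the first player wins.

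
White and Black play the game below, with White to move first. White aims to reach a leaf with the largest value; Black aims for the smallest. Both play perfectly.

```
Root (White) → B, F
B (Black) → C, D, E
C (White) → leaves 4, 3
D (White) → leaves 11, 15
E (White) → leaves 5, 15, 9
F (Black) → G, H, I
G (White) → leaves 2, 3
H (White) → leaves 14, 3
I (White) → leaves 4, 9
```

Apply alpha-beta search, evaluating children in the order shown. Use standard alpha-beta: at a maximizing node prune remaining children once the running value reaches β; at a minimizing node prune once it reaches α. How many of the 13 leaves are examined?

C [α=-∞,β=+∞]: v=4
D [α=-∞,β=4]: v=11 after child 1 ≥ β → β-cutoff, skip 1
E [α=-∞,β=4]: v=5 after child 1 ≥ β → β-cutoff, skip 2
B [α=-∞,β=+∞]: v=4
G [α=4,β=+∞]: v=3
F [α=4,β=+∞]: v=3 after child 1 ≤ α → α-cutoff, skip 2
Root [α=-∞,β=+∞]: v=4
Leaves evaluated: 6 of 13.

6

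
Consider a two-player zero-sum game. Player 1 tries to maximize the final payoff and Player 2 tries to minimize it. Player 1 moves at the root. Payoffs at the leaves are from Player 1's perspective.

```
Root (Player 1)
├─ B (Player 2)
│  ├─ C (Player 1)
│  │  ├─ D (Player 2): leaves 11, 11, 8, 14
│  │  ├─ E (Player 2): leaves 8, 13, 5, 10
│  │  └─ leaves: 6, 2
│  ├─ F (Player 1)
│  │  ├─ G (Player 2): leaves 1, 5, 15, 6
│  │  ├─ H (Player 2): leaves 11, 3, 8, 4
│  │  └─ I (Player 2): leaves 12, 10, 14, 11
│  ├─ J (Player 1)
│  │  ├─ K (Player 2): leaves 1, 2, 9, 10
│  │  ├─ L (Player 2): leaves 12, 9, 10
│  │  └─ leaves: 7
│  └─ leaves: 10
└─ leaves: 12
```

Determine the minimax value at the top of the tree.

D (Player 2): min(11, 11, 8, 14) = 8
E (Player 2): min(8, 13, 5, 10) = 5
C (Player 1): max(8, 5, 6, 2) = 8
G (Player 2): min(1, 5, 15, 6) = 1
H (Player 2): min(11, 3, 8, 4) = 3
I (Player 2): min(12, 10, 14, 11) = 10
F (Player 1): max(1, 3, 10) = 10
K (Player 2): min(1, 2, 9, 10) = 1
L (Player 2): min(12, 9, 10) = 9
J (Player 1): max(1, 9, 7) = 9
B (Player 2): min(8, 10, 9, 10) = 8
Root (Player 1): max(8, 12) = 12

12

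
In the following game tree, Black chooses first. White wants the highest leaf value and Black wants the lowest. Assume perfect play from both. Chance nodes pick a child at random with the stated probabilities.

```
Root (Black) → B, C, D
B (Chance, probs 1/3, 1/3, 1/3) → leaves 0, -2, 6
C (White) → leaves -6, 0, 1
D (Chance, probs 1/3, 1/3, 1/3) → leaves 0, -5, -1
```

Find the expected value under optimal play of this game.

B (Chance): 1/3·0 + 1/3·-2 + 1/3·6 = 1.33
C (White): max(-6, 0, 1) = 1
D (Chance): 1/3·0 + 1/3·-5 + 1/3·-1 = -2
Root (Black): min(1.33, 1, -2) = -2

-2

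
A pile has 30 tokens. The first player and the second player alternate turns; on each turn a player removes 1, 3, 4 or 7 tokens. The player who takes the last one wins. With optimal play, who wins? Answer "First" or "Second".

W/L table (W = player to move can force a win):
i:   0  1  2  3  4  5  6  7  8  9 10 11 12 13 14 15 16 17 18 19 20 21 22 23 24 25 26 27 28 29 30
     L  W  L  W  W  W  W  W  L  W  L  W  W  W  W  W  L  W  L  W  W  W  W  W  L  W  L  W  W  W  W
Position 30 is W, so the first player wins.

First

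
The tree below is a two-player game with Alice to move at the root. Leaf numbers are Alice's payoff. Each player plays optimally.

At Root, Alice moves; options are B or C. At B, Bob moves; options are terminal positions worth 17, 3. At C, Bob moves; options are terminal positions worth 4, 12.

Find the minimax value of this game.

B (Bob): min(17, 3) = 3
C (Bob): min(4, 12) = 4
Root (Alice): max(3, 4) = 4

4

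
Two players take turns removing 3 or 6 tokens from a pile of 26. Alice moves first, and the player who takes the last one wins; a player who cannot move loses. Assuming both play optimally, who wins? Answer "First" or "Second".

Positions where the player to move wins (W) vs loses (L):
i:   0  1  2  3  4  5  6  7  8  9 10 11 12 13 14 15 16 17 18 19 20 21 22 23 24 25 26
     L  L  L  W  W  W  W  W  W  L  L  L  W  W  W  W  W  W  L  L  L  W  W  W  W  W  W
Position 26 is W, so the first player wins.

First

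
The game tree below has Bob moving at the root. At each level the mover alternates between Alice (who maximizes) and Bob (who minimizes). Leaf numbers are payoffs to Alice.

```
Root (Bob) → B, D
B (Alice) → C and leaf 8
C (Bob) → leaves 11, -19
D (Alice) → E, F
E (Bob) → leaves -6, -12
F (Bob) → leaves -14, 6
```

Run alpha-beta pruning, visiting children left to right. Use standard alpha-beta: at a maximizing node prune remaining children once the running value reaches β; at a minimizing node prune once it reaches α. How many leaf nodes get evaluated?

C [α=-∞,β=+∞]: v=-19
B [α=-∞,β=+∞]: v=8
E [α=-∞,β=8]: v=-12
F [α=-12,β=8]: v=-14 after child 1 ≤ α → α-cutoff, skip 1
D [α=-∞,β=8]: v=-12
Root [α=-∞,β=+∞]: v=-12
Leaves evaluated: 6 of 7.

6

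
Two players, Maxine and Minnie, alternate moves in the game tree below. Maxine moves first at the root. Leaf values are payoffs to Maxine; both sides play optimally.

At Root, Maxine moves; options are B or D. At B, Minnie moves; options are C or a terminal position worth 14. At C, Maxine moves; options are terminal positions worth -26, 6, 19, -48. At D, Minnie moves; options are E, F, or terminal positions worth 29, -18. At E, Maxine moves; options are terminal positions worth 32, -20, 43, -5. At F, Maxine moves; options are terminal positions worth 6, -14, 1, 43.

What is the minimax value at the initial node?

14

C (Maxine): max(-26, 6, 19, -48) = 19
B (Minnie): min(19, 14) = 14
E (Maxine): max(32, -20, 43, -5) = 43
F (Maxine): max(6, -14, 1, 43) = 43
D (Minnie): min(43, 43, 29, -18) = -18
Root (Maxine): max(14, -18) = 14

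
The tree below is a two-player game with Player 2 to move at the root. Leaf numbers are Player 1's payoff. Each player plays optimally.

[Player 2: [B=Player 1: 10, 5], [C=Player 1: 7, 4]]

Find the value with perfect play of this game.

7

B (Player 1): max(10, 5) = 10
C (Player 1): max(7, 4) = 7
Root (Player 2): min(10, 7) = 7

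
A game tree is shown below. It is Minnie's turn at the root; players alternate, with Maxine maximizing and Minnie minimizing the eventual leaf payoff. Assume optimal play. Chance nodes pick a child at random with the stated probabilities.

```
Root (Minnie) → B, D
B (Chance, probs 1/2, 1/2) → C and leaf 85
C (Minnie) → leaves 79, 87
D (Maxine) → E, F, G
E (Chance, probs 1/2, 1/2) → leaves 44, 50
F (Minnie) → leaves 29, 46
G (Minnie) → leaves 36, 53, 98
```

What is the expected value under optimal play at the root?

47

C (Minnie): min(79, 87) = 79
B (Chance): 1/2·79 + 1/2·85 = 82
E (Chance): 1/2·44 + 1/2·50 = 47
F (Minnie): min(29, 46) = 29
G (Minnie): min(36, 53, 98) = 36
D (Maxine): max(47, 29, 36) = 47
Root (Minnie): min(82, 47) = 47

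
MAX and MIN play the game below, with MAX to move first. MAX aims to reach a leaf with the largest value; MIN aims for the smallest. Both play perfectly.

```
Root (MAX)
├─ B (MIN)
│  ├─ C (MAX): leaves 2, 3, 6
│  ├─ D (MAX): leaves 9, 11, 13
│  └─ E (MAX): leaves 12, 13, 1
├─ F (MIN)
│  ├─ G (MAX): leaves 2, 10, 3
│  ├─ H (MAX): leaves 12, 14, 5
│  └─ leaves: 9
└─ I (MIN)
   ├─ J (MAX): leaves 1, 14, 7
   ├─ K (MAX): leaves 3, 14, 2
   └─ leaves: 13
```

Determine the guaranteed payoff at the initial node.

C (MAX): max(2, 3, 6) = 6
D (MAX): max(9, 11, 13) = 13
E (MAX): max(12, 13, 1) = 13
B (MIN): min(6, 13, 13) = 6
G (MAX): max(2, 10, 3) = 10
H (MAX): max(12, 14, 5) = 14
F (MIN): min(10, 14, 9) = 9
J (MAX): max(1, 14, 7) = 14
K (MAX): max(3, 14, 2) = 14
I (MIN): min(14, 14, 13) = 13
Root (MAX): max(6, 9, 13) = 13

13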